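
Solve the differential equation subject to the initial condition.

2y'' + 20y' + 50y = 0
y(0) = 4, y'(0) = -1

General solution: y = (C₁ + C₂x)e^(-5x)
Repeated root r = -5
Applying ICs: C₁ = 4, C₂ = 19
Particular solution: y = (4 + 19x)e^(-5x)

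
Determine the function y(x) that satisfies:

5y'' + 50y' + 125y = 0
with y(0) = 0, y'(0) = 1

General solution: y = (C₁ + C₂x)e^(-5x)
Repeated root r = -5
Applying ICs: C₁ = 0, C₂ = 1
Particular solution: y = xe^(-5x)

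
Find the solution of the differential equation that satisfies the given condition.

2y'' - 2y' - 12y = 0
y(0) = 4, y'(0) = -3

General solution: y = C₁e^(3x) + C₂e^(-2x)
Applying ICs: C₁ = 1, C₂ = 3
Particular solution: y = e^(3x) + 3e^(-2x)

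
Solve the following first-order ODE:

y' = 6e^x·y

Separating variables and integrating:
ln|y| = 6e^x + C

General solution: y = Ce^(6e^x)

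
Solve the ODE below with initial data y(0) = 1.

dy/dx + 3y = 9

General solution: y = 3 + Ce^(-3x)
Applying y(0) = 1: C = 1 - 3 = -2
Particular solution: y = 3 - 2e^(-3x)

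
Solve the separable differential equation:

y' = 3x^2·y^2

Separating variables and integrating:
-1/y = x^3 + C

General solution: y^-1 = -x^3 + C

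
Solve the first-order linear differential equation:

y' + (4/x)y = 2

Using integrating factor method:

General solution: y = (2/5)x + Cx^(-4)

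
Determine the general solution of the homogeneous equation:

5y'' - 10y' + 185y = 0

Characteristic equation: 5r² - 10r + 185 = 0
Divide by 5: r² - 2r + 37 = 0
Roots: r = 1 ± 6i (complex conjugates)
General solution: y = e^x(C₁cos(6x) + C₂sin(6x))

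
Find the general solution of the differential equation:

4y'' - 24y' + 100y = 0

Characteristic equation: 4r² - 24r + 100 = 0
Divide by 4: r² - 6r + 25 = 0
Roots: r = 3 ± 4i (complex conjugates)
General solution: y = e^(3x)(C₁cos(4x) + C₂sin(4x))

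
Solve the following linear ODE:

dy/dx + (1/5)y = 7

Using integrating factor method:

General solution: y = 35 + Ce^(-x/5)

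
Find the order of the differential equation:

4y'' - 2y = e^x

The order is 2 (highest derivative is of order 2).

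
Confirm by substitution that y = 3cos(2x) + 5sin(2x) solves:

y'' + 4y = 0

Verification:
y'' = -12cos(2x) - 20sin(2x)
y'' + 4y = 0 ✓

Yes, it is a solution.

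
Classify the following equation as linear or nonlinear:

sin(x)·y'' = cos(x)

Linear (y and its derivatives appear to the first power only, no products of y terms)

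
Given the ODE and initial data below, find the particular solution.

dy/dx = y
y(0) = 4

General solution: y = Ce^x
Applying IC y(0) = 4:
Particular solution: y = 4e^x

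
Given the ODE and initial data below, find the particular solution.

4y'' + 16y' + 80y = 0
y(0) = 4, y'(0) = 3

General solution: y = e^(-2x)(C₁cos(4x) + C₂sin(4x))
Complex roots r = -2 ± 4i
Applying ICs: C₁ = 4, C₂ = 11/4
Particular solution: y = e^(-2x)(4cos(4x) + (11/4)sin(4x))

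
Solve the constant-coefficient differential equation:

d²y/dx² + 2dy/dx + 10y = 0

Characteristic equation: r² + 2r + 10 = 0
Roots: r = -1 ± 3i (complex conjugates)
General solution: y = e^(-x)(C₁cos(3x) + C₂sin(3x))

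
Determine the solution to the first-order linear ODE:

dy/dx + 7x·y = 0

Using integrating factor method:

General solution: y = Ce^(-7x^2/2)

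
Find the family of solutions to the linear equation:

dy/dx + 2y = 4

Using integrating factor method:

General solution: y = 2 + Ce^(-2x)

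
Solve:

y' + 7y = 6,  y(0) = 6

General solution: y = 6/7 + Ce^(-7x)
Applying y(0) = 6: C = 6 - 6/7 = 36/7
Particular solution: y = 6/7 + (36/7)e^(-7x)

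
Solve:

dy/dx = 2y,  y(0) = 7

General solution: y = Ce^(2x)
Applying IC y(0) = 7:
Particular solution: y = 7e^(2x)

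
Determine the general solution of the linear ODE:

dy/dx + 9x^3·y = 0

Using integrating factor method:

General solution: y = Ce^(-9x^4/4)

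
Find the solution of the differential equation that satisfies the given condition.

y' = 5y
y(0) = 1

General solution: y = Ce^(5x)
Applying IC y(0) = 1:
Particular solution: y = e^(5x)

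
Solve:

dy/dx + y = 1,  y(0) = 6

General solution: y = 1 + Ce^(-x)
Applying y(0) = 6: C = 6 - 1 = 5
Particular solution: y = 1 + 5e^(-x)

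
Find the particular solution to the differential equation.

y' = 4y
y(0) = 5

General solution: y = Ce^(4x)
Applying IC y(0) = 5:
Particular solution: y = 5e^(4x)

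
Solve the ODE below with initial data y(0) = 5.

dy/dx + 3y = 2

General solution: y = 2/3 + Ce^(-3x)
Applying y(0) = 5: C = 5 - 2/3 = 13/3
Particular solution: y = 2/3 + (13/3)e^(-3x)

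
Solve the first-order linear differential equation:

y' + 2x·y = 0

Using integrating factor method:

General solution: y = Ce^(-x^2)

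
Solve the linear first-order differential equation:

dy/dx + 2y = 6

Using integrating factor method:

General solution: y = 3 + Ce^(-2x)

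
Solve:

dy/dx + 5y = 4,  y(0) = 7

General solution: y = 4/5 + Ce^(-5x)
Applying y(0) = 7: C = 7 - 4/5 = 31/5
Particular solution: y = 4/5 + (31/5)e^(-5x)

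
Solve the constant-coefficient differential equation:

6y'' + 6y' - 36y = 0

Characteristic equation: 6r² + 6r - 36 = 0
Divide by 6: r² + r - 6 = 0
Roots: r = 2, -3 (distinct real)
General solution: y = C₁e^(2x) + C₂e^(-3x)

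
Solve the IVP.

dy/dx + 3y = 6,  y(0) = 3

General solution: y = 2 + Ce^(-3x)
Applying y(0) = 3: C = 3 - 2 = 1
Particular solution: y = 2 + e^(-3x)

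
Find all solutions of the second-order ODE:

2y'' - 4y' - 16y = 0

Characteristic equation: 2r² - 4r - 16 = 0
Divide by 2: r² - 2r - 8 = 0
Roots: r = 4, -2 (distinct real)
General solution: y = C₁e^(4x) + C₂e^(-2x)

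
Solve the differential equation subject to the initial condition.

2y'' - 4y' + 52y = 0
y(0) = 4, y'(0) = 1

General solution: y = e^x(C₁cos(5x) + C₂sin(5x))
Complex roots r = 1 ± 5i
Applying ICs: C₁ = 4, C₂ = -3/5
Particular solution: y = e^x(4cos(5x) - (3/5)sin(5x))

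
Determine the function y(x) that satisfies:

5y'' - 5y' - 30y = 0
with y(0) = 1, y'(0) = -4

General solution: y = C₁e^(3x) + C₂e^(-2x)
Applying ICs: C₁ = -2/5, C₂ = 7/5
Particular solution: y = -(2/5)e^(3x) + (7/5)e^(-2x)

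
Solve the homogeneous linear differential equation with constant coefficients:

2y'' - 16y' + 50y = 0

Characteristic equation: 2r² - 16r + 50 = 0
Divide by 2: r² - 8r + 25 = 0
Roots: r = 4 ± 3i (complex conjugates)
General solution: y = e^(4x)(C₁cos(3x) + C₂sin(3x))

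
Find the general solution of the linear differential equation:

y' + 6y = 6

Using integrating factor method:

General solution: y = 1 + Ce^(-6x)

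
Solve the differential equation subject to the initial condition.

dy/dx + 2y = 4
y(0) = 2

General solution: y = 2 + Ce^(-2x)
Applying y(0) = 2: C = 2 - 2 = 0
Particular solution: y = 2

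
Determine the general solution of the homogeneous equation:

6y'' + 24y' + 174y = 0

Characteristic equation: 6r² + 24r + 174 = 0
Divide by 6: r² + 4r + 29 = 0
Roots: r = -2 ± 5i (complex conjugates)
General solution: y = e^(-2x)(C₁cos(5x) + C₂sin(5x))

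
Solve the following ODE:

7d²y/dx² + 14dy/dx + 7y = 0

Characteristic equation: 7r² + 14r + 7 = 0
Divide by 7: r² + 2r + 1 = 0
Factored: (r + 1)² = 0
Repeated root: r = -1
General solution: y = (C₁ + C₂x)e^(-x)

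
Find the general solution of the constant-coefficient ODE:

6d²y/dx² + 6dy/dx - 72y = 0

Characteristic equation: 6r² + 6r - 72 = 0
Divide by 6: r² + r - 12 = 0
Roots: r = 3, -4 (distinct real)
General solution: y = C₁e^(3x) + C₂e^(-4x)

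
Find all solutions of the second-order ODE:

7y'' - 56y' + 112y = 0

Characteristic equation: 7r² - 56r + 112 = 0
Divide by 7: r² - 8r + 16 = 0
Factored: (r - 4)² = 0
Repeated root: r = 4
General solution: y = (C₁ + C₂x)e^(4x)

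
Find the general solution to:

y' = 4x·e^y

Separating variables and integrating:
-e^(-y) = 2x² + C

General solution: y = -ln(C - 2x²)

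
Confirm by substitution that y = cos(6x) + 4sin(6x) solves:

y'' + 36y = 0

Verification:
y'' = -36cos(6x) - 144sin(6x)
y'' + 36y = 0 ✓

Yes, it is a solution.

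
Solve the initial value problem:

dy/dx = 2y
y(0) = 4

General solution: y = Ce^(2x)
Applying IC y(0) = 4:
Particular solution: y = 4e^(2x)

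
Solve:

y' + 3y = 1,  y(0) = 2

General solution: y = 1/3 + Ce^(-3x)
Applying y(0) = 2: C = 2 - 1/3 = 5/3
Particular solution: y = 1/3 + (5/3)e^(-3x)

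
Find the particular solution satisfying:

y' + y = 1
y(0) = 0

General solution: y = 1 + Ce^(-x)
Applying y(0) = 0: C = 0 - 1 = -1
Particular solution: y = 1 - e^(-x)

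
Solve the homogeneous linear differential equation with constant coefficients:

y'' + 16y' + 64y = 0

Characteristic equation: r² + 16r + 64 = 0
Factored: (r + 8)² = 0
Repeated root: r = -8
General solution: y = (C₁ + C₂x)e^(-8x)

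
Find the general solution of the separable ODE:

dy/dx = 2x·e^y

Separating variables and integrating:
-e^(-y) = x² + C

General solution: y = -ln(C - x²)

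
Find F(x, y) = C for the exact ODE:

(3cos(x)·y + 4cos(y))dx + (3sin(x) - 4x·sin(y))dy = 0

Verify exactness: ∂M/∂y = ∂N/∂x ✓
Find F(x,y) such that ∂F/∂x = M, ∂F/∂y = N
Solution: 3sin(x)·y + 4x·cos(y) = C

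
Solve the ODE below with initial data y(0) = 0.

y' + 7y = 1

General solution: y = 1/7 + Ce^(-7x)
Applying y(0) = 0: C = 0 - 1/7 = -1/7
Particular solution: y = 1/7 - (1/7)e^(-7x)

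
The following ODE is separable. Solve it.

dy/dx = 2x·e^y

Separating variables and integrating:
-e^(-y) = x² + C

General solution: y = -ln(C - x²)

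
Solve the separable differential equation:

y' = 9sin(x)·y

Separating variables and integrating:
ln|y| = -9cos(x) + C

General solution: y = Ce^(-9cos(x))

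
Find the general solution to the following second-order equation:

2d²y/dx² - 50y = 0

Characteristic equation: 2r² - 50 = 0
Divide by 2: r² - 25 = 0
Roots: r = 5, -5 (distinct real)
General solution: y = C₁e^(5x) + C₂e^(-5x)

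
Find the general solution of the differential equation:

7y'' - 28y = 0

Characteristic equation: 7r² - 28 = 0
Divide by 7: r² - 4 = 0
Roots: r = 2, -2 (distinct real)
General solution: y = C₁e^(2x) + C₂e^(-2x)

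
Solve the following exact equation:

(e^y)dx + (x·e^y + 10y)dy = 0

Verify exactness: ∂M/∂y = ∂N/∂x ✓
Find F(x,y) such that ∂F/∂x = M, ∂F/∂y = N
Solution: x·e^y + 5y² = C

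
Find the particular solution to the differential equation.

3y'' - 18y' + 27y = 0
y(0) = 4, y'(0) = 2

General solution: y = (C₁ + C₂x)e^(3x)
Repeated root r = 3
Applying ICs: C₁ = 4, C₂ = -10
Particular solution: y = (4 - 10x)e^(3x)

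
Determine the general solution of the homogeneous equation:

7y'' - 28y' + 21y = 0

Characteristic equation: 7r² - 28r + 21 = 0
Divide by 7: r² - 4r + 3 = 0
Roots: r = 3, 1 (distinct real)
General solution: y = C₁e^(3x) + C₂e^x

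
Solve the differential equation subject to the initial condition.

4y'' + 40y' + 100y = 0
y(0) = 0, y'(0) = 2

General solution: y = (C₁ + C₂x)e^(-5x)
Repeated root r = -5
Applying ICs: C₁ = 0, C₂ = 2
Particular solution: y = 2xe^(-5x)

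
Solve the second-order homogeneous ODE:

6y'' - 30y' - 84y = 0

Characteristic equation: 6r² - 30r - 84 = 0
Divide by 6: r² - 5r - 14 = 0
Roots: r = 7, -2 (distinct real)
General solution: y = C₁e^(7x) + C₂e^(-2x)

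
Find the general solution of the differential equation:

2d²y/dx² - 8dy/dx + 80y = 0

Characteristic equation: 2r² - 8r + 80 = 0
Divide by 2: r² - 4r + 40 = 0
Roots: r = 2 ± 6i (complex conjugates)
General solution: y = e^(2x)(C₁cos(6x) + C₂sin(6x))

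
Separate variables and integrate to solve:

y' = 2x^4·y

Separating variables and integrating:
ln|y| = 2x^5/5 + C

General solution: y = Ce^(2x^5/5)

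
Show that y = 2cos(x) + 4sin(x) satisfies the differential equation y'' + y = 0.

Verification:
y'' = -2cos(x) - 4sin(x)
y'' + y = 0 ✓

Yes, it is a solution.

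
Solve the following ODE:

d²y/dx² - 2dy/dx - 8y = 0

Characteristic equation: r² - 2r - 8 = 0
Roots: r = 4, -2 (distinct real)
General solution: y = C₁e^(4x) + C₂e^(-2x)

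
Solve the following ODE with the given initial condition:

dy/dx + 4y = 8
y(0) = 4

General solution: y = 2 + Ce^(-4x)
Applying y(0) = 4: C = 4 - 2 = 2
Particular solution: y = 2 + 2e^(-4x)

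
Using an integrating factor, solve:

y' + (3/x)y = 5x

Using integrating factor method:

General solution: y = x^2 + Cx^(-3)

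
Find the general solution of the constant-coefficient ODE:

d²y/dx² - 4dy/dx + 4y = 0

Characteristic equation: r² - 4r + 4 = 0
Factored: (r - 2)² = 0
Repeated root: r = 2
General solution: y = (C₁ + C₂x)e^(2x)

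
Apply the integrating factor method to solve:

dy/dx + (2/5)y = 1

Using integrating factor method:

General solution: y = 5/2 + Ce^(-2x/5)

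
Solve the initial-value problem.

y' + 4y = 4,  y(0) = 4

General solution: y = 1 + Ce^(-4x)
Applying y(0) = 4: C = 4 - 1 = 3
Particular solution: y = 1 + 3e^(-4x)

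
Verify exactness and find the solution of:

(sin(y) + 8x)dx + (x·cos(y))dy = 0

Verify exactness: ∂M/∂y = ∂N/∂x ✓
Find F(x,y) such that ∂F/∂x = M, ∂F/∂y = N
Solution: x·sin(y) + 4x² = C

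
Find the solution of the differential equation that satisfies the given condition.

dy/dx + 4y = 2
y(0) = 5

General solution: y = 1/2 + Ce^(-4x)
Applying y(0) = 5: C = 5 - 1/2 = 9/2
Particular solution: y = 1/2 + (9/2)e^(-4x)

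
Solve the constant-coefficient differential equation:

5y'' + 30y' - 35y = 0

Characteristic equation: 5r² + 30r - 35 = 0
Divide by 5: r² + 6r - 7 = 0
Roots: r = 1, -7 (distinct real)
General solution: y = C₁e^x + C₂e^(-7x)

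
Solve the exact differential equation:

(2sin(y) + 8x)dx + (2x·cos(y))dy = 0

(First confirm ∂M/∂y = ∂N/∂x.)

Verify exactness: ∂M/∂y = ∂N/∂x ✓
Find F(x,y) such that ∂F/∂x = M, ∂F/∂y = N
Solution: 2x·sin(y) + 4x² = C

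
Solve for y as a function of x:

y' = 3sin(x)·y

Separating variables and integrating:
ln|y| = -3cos(x) + C

General solution: y = Ce^(-3cos(x))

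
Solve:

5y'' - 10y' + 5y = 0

Characteristic equation: 5r² - 10r + 5 = 0
Divide by 5: r² - 2r + 1 = 0
Factored: (r - 1)² = 0
Repeated root: r = 1
General solution: y = (C₁ + C₂x)e^x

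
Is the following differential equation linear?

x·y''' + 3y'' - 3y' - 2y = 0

Yes. Linear (y and its derivatives appear to the first power only, no products of y terms)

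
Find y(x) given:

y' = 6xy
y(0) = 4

General solution: y = Ce^(3x²)
Applying IC y(0) = 4:
Particular solution: y = 4e^(3x²)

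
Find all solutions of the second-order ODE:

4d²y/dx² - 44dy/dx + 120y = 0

Characteristic equation: 4r² - 44r + 120 = 0
Divide by 4: r² - 11r + 30 = 0
Roots: r = 5, 6 (distinct real)
General solution: y = C₁e^(5x) + C₂e^(6x)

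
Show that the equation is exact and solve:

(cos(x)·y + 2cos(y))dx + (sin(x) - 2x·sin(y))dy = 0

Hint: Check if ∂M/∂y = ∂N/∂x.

Verify exactness: ∂M/∂y = ∂N/∂x ✓
Find F(x,y) such that ∂F/∂x = M, ∂F/∂y = N
Solution: sin(x)·y + 2x·cos(y) = C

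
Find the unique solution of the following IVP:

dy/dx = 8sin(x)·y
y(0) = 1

General solution: y = Ce^(-8cos(x))
Applying IC y(0) = 1:
Particular solution: y = e^(8(1-cos(x)))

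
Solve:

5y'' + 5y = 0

Characteristic equation: 5r² + 5 = 0
Divide by 5: r² + 1 = 0
Roots: r = ±i (complex conjugates)
General solution: y = C₁cos(x) + C₂sin(x)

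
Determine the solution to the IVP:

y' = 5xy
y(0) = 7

General solution: y = Ce^(5x²/2)
Applying IC y(0) = 7:
Particular solution: y = 7e^(5x²/2)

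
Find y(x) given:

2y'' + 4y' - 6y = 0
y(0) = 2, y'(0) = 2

General solution: y = C₁e^x + C₂e^(-3x)
Applying ICs: C₁ = 2, C₂ = 0
Particular solution: y = 2e^x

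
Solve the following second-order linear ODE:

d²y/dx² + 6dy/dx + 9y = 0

Characteristic equation: r² + 6r + 9 = 0
Factored: (r + 3)² = 0
Repeated root: r = -3
General solution: y = (C₁ + C₂x)e^(-3x)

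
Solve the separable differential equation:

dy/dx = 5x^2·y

Separating variables and integrating:
ln|y| = 5x^3/3 + C

General solution: y = Ce^(5x^3/3)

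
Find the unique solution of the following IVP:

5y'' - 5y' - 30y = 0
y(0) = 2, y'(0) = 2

General solution: y = C₁e^(3x) + C₂e^(-2x)
Applying ICs: C₁ = 6/5, C₂ = 4/5
Particular solution: y = (6/5)e^(3x) + (4/5)e^(-2x)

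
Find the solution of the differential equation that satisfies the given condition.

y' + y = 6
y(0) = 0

General solution: y = 6 + Ce^(-x)
Applying y(0) = 0: C = 0 - 6 = -6
Particular solution: y = 6 - 6e^(-x)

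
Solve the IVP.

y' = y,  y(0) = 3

General solution: y = Ce^x
Applying IC y(0) = 3:
Particular solution: y = 3e^x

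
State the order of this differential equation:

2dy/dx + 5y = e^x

The order is 1 (highest derivative is of order 1).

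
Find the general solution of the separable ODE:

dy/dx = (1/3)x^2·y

Separating variables and integrating:
ln|y| = x^3/9 + C

General solution: y = Ce^(x^3/9)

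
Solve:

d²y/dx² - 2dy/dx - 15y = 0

Characteristic equation: r² - 2r - 15 = 0
Roots: r = 5, -3 (distinct real)
General solution: y = C₁e^(5x) + C₂e^(-3x)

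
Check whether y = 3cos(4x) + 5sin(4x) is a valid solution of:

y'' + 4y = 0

Verification:
y'' = -48cos(4x) - 80sin(4x)
y'' + 4y ≠ 0 (frequency mismatch: got 16 instead of 4)

No, it is not a solution.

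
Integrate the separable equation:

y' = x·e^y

Separating variables and integrating:
-e^(-y) = x²/2 + C

General solution: y = -ln(C - x²/2)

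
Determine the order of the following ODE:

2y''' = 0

The order is 3 (highest derivative is of order 3).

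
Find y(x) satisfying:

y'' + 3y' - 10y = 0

Characteristic equation: r² + 3r - 10 = 0
Roots: r = 2, -5 (distinct real)
General solution: y = C₁e^(2x) + C₂e^(-5x)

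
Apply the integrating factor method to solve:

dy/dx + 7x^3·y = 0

Using integrating factor method:

General solution: y = Ce^(-7x^4/4)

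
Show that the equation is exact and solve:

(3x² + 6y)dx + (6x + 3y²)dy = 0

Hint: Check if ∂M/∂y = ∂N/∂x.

Verify exactness: ∂M/∂y = ∂N/∂x ✓
Find F(x,y) such that ∂F/∂x = M, ∂F/∂y = N
Solution: x³ + 6xy + y³ = C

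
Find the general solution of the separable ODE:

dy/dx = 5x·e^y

Separating variables and integrating:
-e^(-y) = 5x²/2 + C

General solution: y = -ln(C - 5x²/2)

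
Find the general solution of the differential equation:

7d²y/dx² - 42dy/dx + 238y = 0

Characteristic equation: 7r² - 42r + 238 = 0
Divide by 7: r² - 6r + 34 = 0
Roots: r = 3 ± 5i (complex conjugates)
General solution: y = e^(3x)(C₁cos(5x) + C₂sin(5x))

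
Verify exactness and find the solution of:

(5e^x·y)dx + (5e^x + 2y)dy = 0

Verify exactness: ∂M/∂y = ∂N/∂x ✓
Find F(x,y) such that ∂F/∂x = M, ∂F/∂y = N
Solution: 5e^x·y + y² = C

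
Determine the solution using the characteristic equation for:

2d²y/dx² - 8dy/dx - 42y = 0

Characteristic equation: 2r² - 8r - 42 = 0
Divide by 2: r² - 4r - 21 = 0
Roots: r = 7, -3 (distinct real)
General solution: y = C₁e^(7x) + C₂e^(-3x)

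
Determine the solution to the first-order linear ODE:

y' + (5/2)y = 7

Using integrating factor method:

General solution: y = 14/5 + Ce^(-5x/2)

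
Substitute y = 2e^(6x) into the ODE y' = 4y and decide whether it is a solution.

Verification:
y = 2e^(6x)
y' = 12e^(6x)
But 4y = 8e^(6x)
y' ≠ 4y — the derivative does not match

No, it is not a solution.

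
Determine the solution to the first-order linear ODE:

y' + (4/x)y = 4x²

Using integrating factor method:

General solution: y = (4/7)x^3 + Cx^(-4)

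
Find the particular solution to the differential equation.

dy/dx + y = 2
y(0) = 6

General solution: y = 2 + Ce^(-x)
Applying y(0) = 6: C = 6 - 2 = 4
Particular solution: y = 2 + 4e^(-x)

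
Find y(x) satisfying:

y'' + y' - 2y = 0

Characteristic equation: r² + r - 2 = 0
Roots: r = 1, -2 (distinct real)
General solution: y = C₁e^x + C₂e^(-2x)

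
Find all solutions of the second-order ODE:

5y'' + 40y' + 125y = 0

Characteristic equation: 5r² + 40r + 125 = 0
Divide by 5: r² + 8r + 25 = 0
Roots: r = -4 ± 3i (complex conjugates)
General solution: y = e^(-4x)(C₁cos(3x) + C₂sin(3x))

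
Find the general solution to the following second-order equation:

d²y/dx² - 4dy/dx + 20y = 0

Characteristic equation: r² - 4r + 20 = 0
Roots: r = 2 ± 4i (complex conjugates)
General solution: y = e^(2x)(C₁cos(4x) + C₂sin(4x))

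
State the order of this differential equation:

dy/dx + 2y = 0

The order is 1 (highest derivative is of order 1).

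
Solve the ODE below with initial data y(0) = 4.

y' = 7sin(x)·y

General solution: y = Ce^(-7cos(x))
Applying IC y(0) = 4:
Particular solution: y = 4e^(7(1-cos(x)))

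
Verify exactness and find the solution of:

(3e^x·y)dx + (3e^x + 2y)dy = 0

Verify exactness: ∂M/∂y = ∂N/∂x ✓
Find F(x,y) such that ∂F/∂x = M, ∂F/∂y = N
Solution: 3e^x·y + y² = C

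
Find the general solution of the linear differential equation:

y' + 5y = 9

Using integrating factor method:

General solution: y = 9/5 + Ce^(-5x)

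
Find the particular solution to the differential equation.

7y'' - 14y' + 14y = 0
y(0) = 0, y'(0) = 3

General solution: y = e^x(C₁cos(x) + C₂sin(x))
Complex roots r = 1 ± i
Applying ICs: C₁ = 0, C₂ = 3
Particular solution: y = e^x(3sin(x))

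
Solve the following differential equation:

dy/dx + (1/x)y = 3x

Using integrating factor method:

General solution: y = x^2 + C/x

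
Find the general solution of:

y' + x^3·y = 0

Using integrating factor method:

General solution: y = Ce^(-x^4/4)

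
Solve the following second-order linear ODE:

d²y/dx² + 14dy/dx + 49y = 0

Characteristic equation: r² + 14r + 49 = 0
Factored: (r + 7)² = 0
Repeated root: r = -7
General solution: y = (C₁ + C₂x)e^(-7x)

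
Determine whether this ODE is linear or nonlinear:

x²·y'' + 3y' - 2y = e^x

Linear (y and its derivatives appear to the first power only, no products of y terms)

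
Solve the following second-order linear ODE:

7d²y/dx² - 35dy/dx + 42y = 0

Characteristic equation: 7r² - 35r + 42 = 0
Divide by 7: r² - 5r + 6 = 0
Roots: r = 2, 3 (distinct real)
General solution: y = C₁e^(2x) + C₂e^(3x)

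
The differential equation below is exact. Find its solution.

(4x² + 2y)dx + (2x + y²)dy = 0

Verify exactness: ∂M/∂y = ∂N/∂x ✓
Find F(x,y) such that ∂F/∂x = M, ∂F/∂y = N
Solution: 4x³/3 + 2xy + y³/3 = C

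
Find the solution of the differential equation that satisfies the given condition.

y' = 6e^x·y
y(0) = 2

General solution: y = Ce^(6e^x)
Applying IC y(0) = 2:
Particular solution: y = 2e^(6(e^x - 1))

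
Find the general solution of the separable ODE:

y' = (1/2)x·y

Separating variables and integrating:
ln|y| = x^2/4 + C

General solution: y = Ce^(x^2/4)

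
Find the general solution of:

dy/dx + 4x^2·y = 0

Using integrating factor method:

General solution: y = Ce^(-4x^3/3)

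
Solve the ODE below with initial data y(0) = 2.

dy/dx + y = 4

General solution: y = 4 + Ce^(-x)
Applying y(0) = 2: C = 2 - 4 = -2
Particular solution: y = 4 - 2e^(-x)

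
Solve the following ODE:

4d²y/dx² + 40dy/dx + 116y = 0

Characteristic equation: 4r² + 40r + 116 = 0
Divide by 4: r² + 10r + 29 = 0
Roots: r = -5 ± 2i (complex conjugates)
General solution: y = e^(-5x)(C₁cos(2x) + C₂sin(2x))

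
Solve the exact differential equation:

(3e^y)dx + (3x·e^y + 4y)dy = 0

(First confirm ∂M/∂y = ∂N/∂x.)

Verify exactness: ∂M/∂y = ∂N/∂x ✓
Find F(x,y) such that ∂F/∂x = M, ∂F/∂y = N
Solution: 3x·e^y + 2y² = C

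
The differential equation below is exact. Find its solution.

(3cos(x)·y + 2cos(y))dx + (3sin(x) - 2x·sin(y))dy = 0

Verify exactness: ∂M/∂y = ∂N/∂x ✓
Find F(x,y) such that ∂F/∂x = M, ∂F/∂y = N
Solution: 3sin(x)·y + 2x·cos(y) = C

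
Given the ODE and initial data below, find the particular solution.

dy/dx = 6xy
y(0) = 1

General solution: y = Ce^(3x²)
Applying IC y(0) = 1:
Particular solution: y = e^(3x²)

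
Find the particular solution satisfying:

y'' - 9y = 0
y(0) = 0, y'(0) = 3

General solution: y = C₁e^(3x) + C₂e^(-3x)
Applying ICs: C₁ = 1/2, C₂ = -1/2
Particular solution: y = (1/2)e^(3x) - (1/2)e^(-3x)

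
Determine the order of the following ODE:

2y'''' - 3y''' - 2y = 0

The order is 4 (highest derivative is of order 4).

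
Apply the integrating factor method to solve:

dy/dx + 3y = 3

Using integrating factor method:

General solution: y = 1 + Ce^(-3x)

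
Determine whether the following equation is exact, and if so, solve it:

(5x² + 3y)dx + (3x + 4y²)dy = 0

Verify exactness: ∂M/∂y = ∂N/∂x ✓
Find F(x,y) such that ∂F/∂x = M, ∂F/∂y = N
Solution: 5x³/3 + 3xy + 4y³/3 = C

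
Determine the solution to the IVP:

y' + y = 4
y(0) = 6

General solution: y = 4 + Ce^(-x)
Applying y(0) = 6: C = 6 - 4 = 2
Particular solution: y = 4 + 2e^(-x)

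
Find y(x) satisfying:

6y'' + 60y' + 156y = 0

Characteristic equation: 6r² + 60r + 156 = 0
Divide by 6: r² + 10r + 26 = 0
Roots: r = -5 ± i (complex conjugates)
General solution: y = e^(-5x)(C₁cos(x) + C₂sin(x))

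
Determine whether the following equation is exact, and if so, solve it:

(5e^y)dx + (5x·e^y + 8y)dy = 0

Verify exactness: ∂M/∂y = ∂N/∂x ✓
Find F(x,y) such that ∂F/∂x = M, ∂F/∂y = N
Solution: 5x·e^y + 4y² = C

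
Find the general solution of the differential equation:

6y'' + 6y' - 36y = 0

Characteristic equation: 6r² + 6r - 36 = 0
Divide by 6: r² + r - 6 = 0
Roots: r = 2, -3 (distinct real)
General solution: y = C₁e^(2x) + C₂e^(-3x)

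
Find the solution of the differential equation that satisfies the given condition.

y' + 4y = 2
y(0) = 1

General solution: y = 1/2 + Ce^(-4x)
Applying y(0) = 1: C = 1 - 1/2 = 1/2
Particular solution: y = 1/2 + (1/2)e^(-4x)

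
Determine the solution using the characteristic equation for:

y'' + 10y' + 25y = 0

Characteristic equation: r² + 10r + 25 = 0
Factored: (r + 5)² = 0
Repeated root: r = -5
General solution: y = (C₁ + C₂x)e^(-5x)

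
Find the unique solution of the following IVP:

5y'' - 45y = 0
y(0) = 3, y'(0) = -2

General solution: y = C₁e^(3x) + C₂e^(-3x)
Applying ICs: C₁ = 7/6, C₂ = 11/6
Particular solution: y = (7/6)e^(3x) + (11/6)e^(-3x)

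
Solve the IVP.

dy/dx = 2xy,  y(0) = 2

General solution: y = Ce^(x²)
Applying IC y(0) = 2:
Particular solution: y = 2e^(x²)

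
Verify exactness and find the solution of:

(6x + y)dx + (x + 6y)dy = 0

Verify exactness: ∂M/∂y = ∂N/∂x ✓
Find F(x,y) such that ∂F/∂x = M, ∂F/∂y = N
Solution: 3x² + xy + 3y² = C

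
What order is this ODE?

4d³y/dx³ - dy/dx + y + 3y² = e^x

The order is 3 (highest derivative is of order 3).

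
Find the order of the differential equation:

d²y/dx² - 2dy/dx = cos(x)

The order is 2 (highest derivative is of order 2).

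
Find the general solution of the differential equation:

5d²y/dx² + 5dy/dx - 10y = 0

Characteristic equation: 5r² + 5r - 10 = 0
Divide by 5: r² + r - 2 = 0
Roots: r = 1, -2 (distinct real)
General solution: y = C₁e^x + C₂e^(-2x)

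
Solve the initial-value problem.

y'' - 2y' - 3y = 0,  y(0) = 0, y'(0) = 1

General solution: y = C₁e^(3x) + C₂e^(-x)
Applying ICs: C₁ = 1/4, C₂ = -1/4
Particular solution: y = (1/4)e^(3x) - (1/4)e^(-x)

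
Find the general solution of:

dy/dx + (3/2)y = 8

Using integrating factor method:

General solution: y = 16/3 + Ce^(-3x/2)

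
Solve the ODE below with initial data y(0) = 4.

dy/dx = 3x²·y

General solution: y = Ce^(x³)
Applying IC y(0) = 4:
Particular solution: y = 4e^(x³)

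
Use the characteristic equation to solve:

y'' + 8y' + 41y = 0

Characteristic equation: r² + 8r + 41 = 0
Roots: r = -4 ± 5i (complex conjugates)
General solution: y = e^(-4x)(C₁cos(5x) + C₂sin(5x))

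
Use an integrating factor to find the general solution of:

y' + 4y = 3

Using integrating factor method:

General solution: y = 3/4 + Ce^(-4x)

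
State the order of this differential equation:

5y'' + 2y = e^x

The order is 2 (highest derivative is of order 2).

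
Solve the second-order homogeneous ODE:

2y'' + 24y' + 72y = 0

Characteristic equation: 2r² + 24r + 72 = 0
Divide by 2: r² + 12r + 36 = 0
Factored: (r + 6)² = 0
Repeated root: r = -6
General solution: y = (C₁ + C₂x)e^(-6x)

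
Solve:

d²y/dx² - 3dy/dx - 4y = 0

Characteristic equation: r² - 3r - 4 = 0
Roots: r = 4, -1 (distinct real)
General solution: y = C₁e^(4x) + C₂e^(-x)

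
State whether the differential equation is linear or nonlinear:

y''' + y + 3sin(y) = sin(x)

Nonlinear (sin(y) is nonlinear in y)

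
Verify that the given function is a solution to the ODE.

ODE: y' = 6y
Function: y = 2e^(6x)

Verification:
y = 2e^(6x)
y' = 12e^(6x)
6y = 12e^(6x)
y' = 6y ✓

Yes, it is a solution.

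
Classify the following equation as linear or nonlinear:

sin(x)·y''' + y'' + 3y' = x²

Linear (y and its derivatives appear to the first power only, no products of y terms)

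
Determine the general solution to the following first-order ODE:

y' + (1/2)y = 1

Using integrating factor method:

General solution: y = 2 + Ce^(-x/2)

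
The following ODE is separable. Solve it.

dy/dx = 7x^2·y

Separating variables and integrating:
ln|y| = 7x^3/3 + C

General solution: y = Ce^(7x^3/3)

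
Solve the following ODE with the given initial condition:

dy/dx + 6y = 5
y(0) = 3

General solution: y = 5/6 + Ce^(-6x)
Applying y(0) = 3: C = 3 - 5/6 = 13/6
Particular solution: y = 5/6 + (13/6)e^(-6x)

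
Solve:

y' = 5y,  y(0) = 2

General solution: y = Ce^(5x)
Applying IC y(0) = 2:
Particular solution: y = 2e^(5x)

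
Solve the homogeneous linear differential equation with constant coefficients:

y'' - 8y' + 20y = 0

Characteristic equation: r² - 8r + 20 = 0
Roots: r = 4 ± 2i (complex conjugates)
General solution: y = e^(4x)(C₁cos(2x) + C₂sin(2x))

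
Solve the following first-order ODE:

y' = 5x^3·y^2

Separating variables and integrating:
-1/y = 5x^4/4 + C

General solution: y^-1 = (-5/4)x^4 + C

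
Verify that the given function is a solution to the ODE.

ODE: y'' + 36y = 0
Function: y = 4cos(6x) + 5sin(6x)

Verification:
y'' = -144cos(6x) - 180sin(6x)
y'' + 36y = 0 ✓

Yes, it is a solution.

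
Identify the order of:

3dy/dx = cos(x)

The order is 1 (highest derivative is of order 1).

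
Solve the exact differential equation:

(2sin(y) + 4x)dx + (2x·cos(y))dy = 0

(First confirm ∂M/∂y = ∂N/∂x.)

Verify exactness: ∂M/∂y = ∂N/∂x ✓
Find F(x,y) such that ∂F/∂x = M, ∂F/∂y = N
Solution: 2x·sin(y) + 2x² = C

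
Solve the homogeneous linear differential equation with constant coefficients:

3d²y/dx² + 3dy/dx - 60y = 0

Characteristic equation: 3r² + 3r - 60 = 0
Divide by 3: r² + r - 20 = 0
Roots: r = 4, -5 (distinct real)
General solution: y = C₁e^(4x) + C₂e^(-5x)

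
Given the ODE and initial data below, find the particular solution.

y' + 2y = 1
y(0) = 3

General solution: y = 1/2 + Ce^(-2x)
Applying y(0) = 3: C = 3 - 1/2 = 5/2
Particular solution: y = 1/2 + (5/2)e^(-2x)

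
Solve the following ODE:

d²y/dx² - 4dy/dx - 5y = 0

Characteristic equation: r² - 4r - 5 = 0
Roots: r = 5, -1 (distinct real)
General solution: y = C₁e^(5x) + C₂e^(-x)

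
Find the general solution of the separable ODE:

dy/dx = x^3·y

Separating variables and integrating:
ln|y| = x^4/4 + C

General solution: y = Ce^(x^4/4)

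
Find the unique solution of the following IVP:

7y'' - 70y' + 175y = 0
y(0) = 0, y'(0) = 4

General solution: y = (C₁ + C₂x)e^(5x)
Repeated root r = 5
Applying ICs: C₁ = 0, C₂ = 4
Particular solution: y = 4xe^(5x)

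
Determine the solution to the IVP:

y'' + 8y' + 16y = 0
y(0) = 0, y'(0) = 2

General solution: y = (C₁ + C₂x)e^(-4x)
Repeated root r = -4
Applying ICs: C₁ = 0, C₂ = 2
Particular solution: y = 2xe^(-4x)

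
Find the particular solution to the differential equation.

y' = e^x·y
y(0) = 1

General solution: y = Ce^(e^x)
Applying IC y(0) = 1:
Particular solution: y = e^(e^x - 1)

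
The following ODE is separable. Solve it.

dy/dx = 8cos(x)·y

Separating variables and integrating:
ln|y| = 8sin(x) + C

General solution: y = Ce^(8sin(x))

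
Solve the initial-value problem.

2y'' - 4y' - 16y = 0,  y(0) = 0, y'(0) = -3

General solution: y = C₁e^(4x) + C₂e^(-2x)
Applying ICs: C₁ = -1/2, C₂ = 1/2
Particular solution: y = -(1/2)e^(4x) + (1/2)e^(-2x)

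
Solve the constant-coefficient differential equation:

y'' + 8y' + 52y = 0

Characteristic equation: r² + 8r + 52 = 0
Roots: r = -4 ± 6i (complex conjugates)
General solution: y = e^(-4x)(C₁cos(6x) + C₂sin(6x))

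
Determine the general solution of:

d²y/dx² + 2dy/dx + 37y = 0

Characteristic equation: r² + 2r + 37 = 0
Roots: r = -1 ± 6i (complex conjugates)
General solution: y = e^(-x)(C₁cos(6x) + C₂sin(6x))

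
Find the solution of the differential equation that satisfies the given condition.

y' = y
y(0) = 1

General solution: y = Ce^x
Applying IC y(0) = 1:
Particular solution: y = e^x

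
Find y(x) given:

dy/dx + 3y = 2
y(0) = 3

General solution: y = 2/3 + Ce^(-3x)
Applying y(0) = 3: C = 3 - 2/3 = 7/3
Particular solution: y = 2/3 + (7/3)e^(-3x)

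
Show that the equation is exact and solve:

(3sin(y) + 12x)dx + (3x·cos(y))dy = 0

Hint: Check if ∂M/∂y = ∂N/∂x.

Verify exactness: ∂M/∂y = ∂N/∂x ✓
Find F(x,y) such that ∂F/∂x = M, ∂F/∂y = N
Solution: 3x·sin(y) + 6x² = C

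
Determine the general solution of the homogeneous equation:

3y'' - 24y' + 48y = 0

Characteristic equation: 3r² - 24r + 48 = 0
Divide by 3: r² - 8r + 16 = 0
Factored: (r - 4)² = 0
Repeated root: r = 4
General solution: y = (C₁ + C₂x)e^(4x)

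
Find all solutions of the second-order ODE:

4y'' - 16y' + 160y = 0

Characteristic equation: 4r² - 16r + 160 = 0
Divide by 4: r² - 4r + 40 = 0
Roots: r = 2 ± 6i (complex conjugates)
General solution: y = e^(2x)(C₁cos(6x) + C₂sin(6x))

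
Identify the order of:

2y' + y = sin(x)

The order is 1 (highest derivative is of order 1).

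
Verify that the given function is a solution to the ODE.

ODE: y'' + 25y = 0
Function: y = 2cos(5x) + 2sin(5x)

Verification:
y'' = -50cos(5x) - 50sin(5x)
y'' + 25y = 0 ✓

Yes, it is a solution.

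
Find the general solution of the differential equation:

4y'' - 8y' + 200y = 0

Characteristic equation: 4r² - 8r + 200 = 0
Divide by 4: r² - 2r + 50 = 0
Roots: r = 1 ± 7i (complex conjugates)
General solution: y = e^x(C₁cos(7x) + C₂sin(7x))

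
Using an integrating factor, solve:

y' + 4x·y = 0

Using integrating factor method:

General solution: y = Ce^(-2x^2)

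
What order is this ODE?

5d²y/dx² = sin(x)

The order is 2 (highest derivative is of order 2).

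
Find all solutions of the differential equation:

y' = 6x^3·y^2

Separating variables and integrating:
-1/y = 3x^4/2 + C

General solution: y^-1 = (-3/2)x^4 + C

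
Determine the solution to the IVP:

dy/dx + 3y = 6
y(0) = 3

General solution: y = 2 + Ce^(-3x)
Applying y(0) = 3: C = 3 - 2 = 1
Particular solution: y = 2 + e^(-3x)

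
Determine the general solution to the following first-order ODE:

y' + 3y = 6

Using integrating factor method:

General solution: y = 2 + Ce^(-3x)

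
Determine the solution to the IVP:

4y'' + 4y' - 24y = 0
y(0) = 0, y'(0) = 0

General solution: y = C₁e^(2x) + C₂e^(-3x)
Applying ICs: C₁ = 0, C₂ = 0
Particular solution: y = 0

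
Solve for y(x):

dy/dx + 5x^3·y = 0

Using integrating factor method:

General solution: y = Ce^(-5x^4/4)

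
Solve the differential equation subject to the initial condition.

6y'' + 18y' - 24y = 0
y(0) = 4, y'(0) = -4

General solution: y = C₁e^x + C₂e^(-4x)
Applying ICs: C₁ = 12/5, C₂ = 8/5
Particular solution: y = (12/5)e^x + (8/5)e^(-4x)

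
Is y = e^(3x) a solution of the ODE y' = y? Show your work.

Verification:
y = e^(3x)
y' = 3e^(3x)
But y = e^(3x)
y' ≠ y — the derivative does not match

No, it is not a solution.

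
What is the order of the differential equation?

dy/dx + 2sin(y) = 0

The order is 1 (highest derivative is of order 1).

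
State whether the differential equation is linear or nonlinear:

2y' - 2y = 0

Linear (y and its derivatives appear to the first power only, no products of y terms)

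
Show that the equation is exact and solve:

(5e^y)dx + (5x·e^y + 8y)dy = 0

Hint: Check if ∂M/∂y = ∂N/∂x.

Verify exactness: ∂M/∂y = ∂N/∂x ✓
Find F(x,y) such that ∂F/∂x = M, ∂F/∂y = N
Solution: 5x·e^y + 4y² = C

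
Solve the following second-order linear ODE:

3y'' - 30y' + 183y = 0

Characteristic equation: 3r² - 30r + 183 = 0
Divide by 3: r² - 10r + 61 = 0
Roots: r = 5 ± 6i (complex conjugates)
General solution: y = e^(5x)(C₁cos(6x) + C₂sin(6x))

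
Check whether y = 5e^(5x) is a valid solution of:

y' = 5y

Verification:
y = 5e^(5x)
y' = 25e^(5x)
5y = 25e^(5x)
y' = 5y ✓

Yes, it is a solution.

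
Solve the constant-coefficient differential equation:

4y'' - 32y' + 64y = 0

Characteristic equation: 4r² - 32r + 64 = 0
Divide by 4: r² - 8r + 16 = 0
Factored: (r - 4)² = 0
Repeated root: r = 4
General solution: y = (C₁ + C₂x)e^(4x)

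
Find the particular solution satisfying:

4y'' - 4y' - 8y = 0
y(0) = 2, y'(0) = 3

General solution: y = C₁e^(2x) + C₂e^(-x)
Applying ICs: C₁ = 5/3, C₂ = 1/3
Particular solution: y = (5/3)e^(2x) + (1/3)e^(-x)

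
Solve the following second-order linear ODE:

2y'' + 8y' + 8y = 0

Characteristic equation: 2r² + 8r + 8 = 0
Divide by 2: r² + 4r + 4 = 0
Factored: (r + 2)² = 0
Repeated root: r = -2
General solution: y = (C₁ + C₂x)e^(-2x)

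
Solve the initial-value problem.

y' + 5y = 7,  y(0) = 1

General solution: y = 7/5 + Ce^(-5x)
Applying y(0) = 1: C = 1 - 7/5 = -2/5
Particular solution: y = 7/5 - (2/5)e^(-5x)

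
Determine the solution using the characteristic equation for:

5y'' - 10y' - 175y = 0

Characteristic equation: 5r² - 10r - 175 = 0
Divide by 5: r² - 2r - 35 = 0
Roots: r = 7, -5 (distinct real)
General solution: y = C₁e^(7x) + C₂e^(-5x)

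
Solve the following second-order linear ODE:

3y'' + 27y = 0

Characteristic equation: 3r² + 27 = 0
Divide by 3: r² + 9 = 0
Roots: r = ±3i (complex conjugates)
General solution: y = C₁cos(3x) + C₂sin(3x)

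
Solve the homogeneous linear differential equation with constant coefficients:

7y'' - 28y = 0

Characteristic equation: 7r² - 28 = 0
Divide by 7: r² - 4 = 0
Roots: r = 2, -2 (distinct real)
General solution: y = C₁e^(2x) + C₂e^(-2x)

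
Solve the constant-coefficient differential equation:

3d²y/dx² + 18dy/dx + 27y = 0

Characteristic equation: 3r² + 18r + 27 = 0
Divide by 3: r² + 6r + 9 = 0
Factored: (r + 3)² = 0
Repeated root: r = -3
General solution: y = (C₁ + C₂x)e^(-3x)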